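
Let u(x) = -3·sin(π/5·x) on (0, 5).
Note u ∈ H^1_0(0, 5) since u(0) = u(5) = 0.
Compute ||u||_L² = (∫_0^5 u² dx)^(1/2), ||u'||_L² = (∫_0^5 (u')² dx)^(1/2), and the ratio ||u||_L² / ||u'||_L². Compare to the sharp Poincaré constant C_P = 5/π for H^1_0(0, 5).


||u||_L² / ||u'||_L² = 5/π = C_P.

u(x) = -3·sin(π/5·x), so u'(x) = -3*π*cos(π*x/5)/5.
Writing u(x) = A·sin(kπx/L) with A = -3 and k = 1, use ∫_0^L sin²(kπx/L) dx = L/2 and ∫_0^L cos²(kπx/L) dx = L/2.
u² = 9·sin²(π/5·x) and (u')² = 9*π^2/25·cos²(π/5·x), and each of sin², cos² integrates to L/2 = 5/2 over (0, 5).
∫_0^5 u² dx = 45/2, so ||u||_L² = 3*sqrt(10)/2.
∫_0^5 (u')² dx = 9*π^2/10, so ||u'||_L² = 3*sqrt(10)*π/10.
Ratio ||u||_L² / ||u'||_L² = 5/π.
Sharp Poincaré constant on H^1_0(0, 5) is C_P = L/π = 5/π, achieved by sin(π/5·x).
This is the k = 1 eigenfunction (up to amplitude), so the ratio equals the sharp Poincaré constant exactly.


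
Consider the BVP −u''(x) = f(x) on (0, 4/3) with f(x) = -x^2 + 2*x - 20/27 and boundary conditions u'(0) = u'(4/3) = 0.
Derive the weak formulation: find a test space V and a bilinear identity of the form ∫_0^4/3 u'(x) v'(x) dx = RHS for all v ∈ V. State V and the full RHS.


V = H^1(0, 4/3) (no boundary constraint on v; u is determined up to an additive constant); weak form: ∫_0^4/3 u'v' dx = ∫_0^4/3 (-x^2 + 2*x - 20/27) v dx for all v ∈ V.

Multiply both sides by a test function v and integrate from 0 to 4/3:
  ∫_0^4/3 −u''(x) v(x) dx = ∫_0^4/3 f(x) v(x) dx.
Integrate the LHS by parts once:
  ∫_0^4/3 −u'' v dx = −[u'(x) v(x)]_0^4/3 + ∫_0^4/3 u'(x) v'(x) dx.
Thus ∫_0^4/3 u'(x) v'(x) dx = ∫_0^4/3 f(x) v(x) dx + [u'(x) v(x)]_0^4/3.
Choose V so that boundary terms are either known or forced to vanish.
u has homogeneous Neumann: u'(0) = u'(4/3) = 0. So [u' v]_0^4/3 = 0·v(4/3) − 0·v(0) = 0 for any v; take V = H^1(0, 4/3).
Weak formulation: find u (satisfying any essential BC) such that ∫_0^4/3 u'(x) v'(x) dx = ∫_0^4/3 f v dx for all v ∈ V (homogeneous Neumann, so boundary terms vanish).
Substituting f(x) = -x^2 + 2*x - 20/27, the right-hand side is ∫_0^4/3 (-x^2 + 2*x - 20/27) v dx.
Compatibility check (pure Neumann): taking v ≡ 1 ∈ V gives 0 = ∫_0^4/3 f dx + (0) − (0), i.e. ∫_0^4/3 f dx must equal u'(0) − u'(4/3) = 0. Indeed ∫_0^4/3 (-x^2 + 2*x - 20/27) dx = 0, so the data are compatible. The solution is then unique only up to an additive constant (fix it e.g. by requiring ∫_0^4/3 u dx = 0).


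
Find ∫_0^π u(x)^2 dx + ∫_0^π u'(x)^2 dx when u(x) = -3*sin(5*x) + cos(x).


||u||_{H^1(0,π)}^2 = 118*π

u'(x) = -sin(x) - 15*cos(5*x).
Expand u² and (u')² and integrate term by term on (0, π), using: for integers n ≥ 1, ∫_0^π sin²(nx) dx = ∫_0^π cos²(nx) dx = π/2; for n ≠ n', ∫_0^π sin(nx)sin(n'x) dx = ∫_0^π cos(nx)cos(n'x) dx = 0; and by product-to-sum, ∫_0^π sin(nx)cos(n'x) dx = ½∫_0^π [sin((n+n')x) + sin((n−n')x)] dx, which is 0 when n+n' is even and 2n/(n²−n'²) when n+n' is odd (it need not vanish on (0, π)).
  u² squared terms: (-3)²·∫sin(5x)² dx = 9·π/2 = 9*π/2;  (1)²·∫cos(x)² dx = 1·π/2 = π/2.
  u² cross terms: 2·(-3)·(1)·∫sin(5x)·cos(x) dx = -6·(0) = 0.
  So ∫_0^π u² dx = 9*π/2 + π/2 + 0 = 5*π.
  (u')² squared terms: (-1)²·∫sin(x)² dx = 1·π/2 = π/2;  (-15)²·∫cos(5x)² dx = 225·π/2 = 225*π/2.
  (u')² cross terms: 2·(-1)·(-15)·∫sin(x)·cos(5x) dx = 30·(0) = 0.
  So ∫_0^π (u')² dx = π/2 + 225*π/2 + 0 = 113*π.
||u||_{H^1}^2 = (5*π) + (113*π) = 118*π.


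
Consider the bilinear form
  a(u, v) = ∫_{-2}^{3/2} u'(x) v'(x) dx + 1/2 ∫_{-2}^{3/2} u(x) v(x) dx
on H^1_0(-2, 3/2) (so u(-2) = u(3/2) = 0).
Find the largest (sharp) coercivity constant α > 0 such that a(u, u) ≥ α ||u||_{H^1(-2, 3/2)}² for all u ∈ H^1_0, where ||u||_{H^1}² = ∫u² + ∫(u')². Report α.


α = (49 + 8*π^2)/(2*(4*π^2 + 49))

Coercivity of a(·,·) on H^1_0(-2, 3/2) means a(u, u) ≥ α ||u||_{H^1}² for every u ∈ H^1_0.
The interval has length L = 7/2, and Poincaré/coercivity depend only on L. Here a(u, u) = ∫(u')² + (1/2)·∫u².
Here 0 < c = 1/2 < 1. The condition a(u,u) ≥ α||u||_{H^1}² reads (1−α)∫(u')² ≥ (α−c)∫u². Any admissible α is ≤ 1 (rapidly oscillating u have ∫u²/∫(u')² → 0), and α = 1 would force 0 ≥ (1−c)∫u², impossible since c < 1; so 1−α > 0. By the sharp Poincaré inequality on H^1_0 of an interval of length L, ∫(u')² ≥ (π/L)²∫u² with equality for the first sine mode sin(π(x−x₀)/L) (x₀ the left endpoint), so the inequality holds for all u iff (1−α)(π/L)² ≥ α − c, i.e. α ≤ ((π/L)² + c)/((π/L)² + 1) = (1 + c(L/π)²)/(1 + (L/π)²). With (π/L)² = 4*π^2/49 and c = 1/2, the largest admissible constant is α = ((π/L)² + c)/((π/L)² + 1).
Simplifying, α = (49 + 8*π^2)/(2*(4*π^2 + 49)).


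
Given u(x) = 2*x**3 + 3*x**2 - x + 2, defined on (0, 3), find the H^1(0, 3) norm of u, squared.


||u||_{H^1}^2 = 453237/70

The H^1 norm (squared) on an interval (0, L) is
  ||u||_{H^1}^2 = ∫_0^L u(x)^2 dx + ∫_0^L u'(x)^2 dx.
Compute u'(x) = 6*x**2 + 6*x - 1.
Then u(x)^2 = 4*x**6 + 12*x**5 + 5*x**4 + 2*x**3 + 13*x**2 - 4*x + 4 and u'(x)^2 = 36*x**4 + 72*x**3 + 24*x**2 - 12*x + 1.
Integrate each monomial from 0 to 3 using ∫_0^3 c·x^n dx = c·3^(n+1)/(n+1):
  ∫_0^3 u(x)^2 dx = ∫_0^3 (4*x^6 + 12*x^5 + 5*x^4 + 2*x^3 + 13*x^2 - 4*x + 4) dx. Term by term:
    ∫_0^3 4*x^6 dx = 8748/7;  ∫_0^3 12*x^5 dx = 1458;  ∫_0^3 5*x^4 dx = 243;
    ∫_0^3 2*x^3 dx = 81/2;  ∫_0^3 13*x^2 dx = 117;  ∫_0^3 -4*x dx = -18;
    ∫_0^3 4 dx = 12.
  Sum: 8748/7 + 1458 + 243 + 81/2 + 117 − 18 + 12 = 43431/14.
  ∫_0^3 u'(x)^2 dx = ∫_0^3 (36*x^4 + 72*x^3 + 24*x^2 - 12*x + 1) dx. Term by term:
    ∫_0^3 36*x^4 dx = 8748/5;  ∫_0^3 72*x^3 dx = 1458;  ∫_0^3 24*x^2 dx = 216;
    ∫_0^3 -12*x dx = -54;  ∫_0^3 1 dx = 3.
  Sum: 8748/5 + 1458 + 216 − 54 + 3 = 16863/5.
Adding: ||u||_{H^1}^2 = 43431/14 + 16863/5 = 453237/70.


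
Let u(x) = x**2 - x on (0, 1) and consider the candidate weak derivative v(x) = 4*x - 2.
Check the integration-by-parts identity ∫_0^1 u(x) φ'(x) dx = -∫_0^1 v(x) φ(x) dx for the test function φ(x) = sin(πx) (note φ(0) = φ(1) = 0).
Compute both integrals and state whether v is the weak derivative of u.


LHS = 0, RHS = 0. No, v is not the weak derivative of u.

u(x) = x**2 - x, classical derivative u'(x) = 2*x - 1.
φ(x) = sin(πx), so φ'(x) = π*cos(π*x).
Note φ(0) = φ(1) = 0, so the boundary term u·φ vanishes.
LHS = ∫_0^1 u(x) φ'(x) dx = ∫_0^1 (π*x^2*cos(π*x) - π*x*cos(π*x)) dx. Term by term:
  ∫_0^1 π*x^2*cos(π*x) dx = -2/π;  ∫_0^1 -π*x*cos(π*x) dx = 2/π.
Sum: -2/π + 2/π = 0.
So LHS = 0.
∫_0^1 v(x) φ(x) dx = ∫_0^1 (4*x*sin(π*x) - 2*sin(π*x)) dx. Term by term:
  ∫_0^1 -2*sin(π*x) dx = -4/π;  ∫_0^1 4*x*sin(π*x) dx = 4/π.
Sum: -4/π + 4/π = 0.
So RHS = -∫_0^1 v(x) φ(x) dx = 0.
LHS = RHS, so the identity holds for this particular φ. But this is necessary, not sufficient: a weak derivative must satisfy the identity for EVERY test function in C_c^∞(0, 1).
Here u is smooth, so its weak derivative equals its classical derivative u'(x) = 2*x - 1. Since v(x) = 4*x - 2 ≠ u'(x), v is NOT the weak derivative of u — the agreement for this single φ is a coincidence (the difference v − u' happens to be L²-orthogonal to this φ).


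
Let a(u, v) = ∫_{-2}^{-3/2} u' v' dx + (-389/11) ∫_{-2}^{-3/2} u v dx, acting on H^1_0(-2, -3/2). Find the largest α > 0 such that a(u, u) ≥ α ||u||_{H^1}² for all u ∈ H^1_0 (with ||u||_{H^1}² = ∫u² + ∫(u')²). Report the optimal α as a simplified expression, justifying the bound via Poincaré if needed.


α = (-389 + 44*π^2)/(11*(1 + 4*π^2))

Coercivity of a(·,·) on H^1_0(-2, -3/2) means a(u, u) ≥ α ||u||_{H^1}² for every u ∈ H^1_0.
The interval has length L = 1/2, and Poincaré/coercivity depend only on L. Here a(u, u) = ∫(u')² + (-389/11)·∫u².
Here c = -389/11 < 0 with |c| < (π/L)² = 4*π^2, so coercivity still holds. The condition a(u,u) ≥ α||u||_{H^1}² reads (1−α)∫(u')² ≥ (α−c)∫u². Any admissible α is ≤ 1 (rapidly oscillating u have ∫u²/∫(u')² → 0), and α = 1 would force 0 ≥ (1−c)∫u², impossible since c < 1; so 1−α > 0. By the sharp Poincaré inequality on H^1_0 of an interval of length L, ∫(u')² ≥ (π/L)²∫u² with equality for the first sine mode sin(π(x−x₀)/L) (x₀ the left endpoint), so the inequality holds for all u iff (1−α)(π/L)² ≥ α − c, i.e. α ≤ ((π/L)² + c)/((π/L)² + 1) = (1 + c(L/π)²)/(1 + (L/π)²). (Direct route, valid since c ≤ 0: Poincaré gives c∫u² ≥ c(L/π)²∫(u')², so a(u,u) ≥ (1 + c(L/π)²)∫(u')², while ||u||_{H^1}² ≤ (1 + (L/π)²)∫(u')²; dividing yields the same α.) With (π/L)² = 4*π^2 and c = -389/11, the largest admissible constant is α = ((π/L)² + c)/((π/L)² + 1).
Simplifying, α = (-389 + 44*π^2)/(11*(1 + 4*π^2)).


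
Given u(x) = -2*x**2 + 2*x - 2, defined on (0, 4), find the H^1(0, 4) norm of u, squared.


||u||_{H^1}^2 = 11168/15

The H^1 norm (squared) on an interval (0, L) is
  ||u||_{H^1}^2 = ∫_0^L u(x)^2 dx + ∫_0^L u'(x)^2 dx.
Compute u'(x) = 2 - 4*x.
Then u(x)^2 = 4*x**4 - 8*x**3 + 12*x**2 - 8*x + 4 and u'(x)^2 = 16*x**2 - 16*x + 4.
Integrate each monomial from 0 to 4 using ∫_0^4 c·x^n dx = c·4^(n+1)/(n+1):
  ∫_0^4 u(x)^2 dx = ∫_0^4 (4*x^4 - 8*x^3 + 12*x^2 - 8*x + 4) dx. Term by term:
    ∫_0^4 4*x^4 dx = 4096/5;  ∫_0^4 -8*x^3 dx = -512;  ∫_0^4 12*x^2 dx = 256;
    ∫_0^4 -8*x dx = -64;  ∫_0^4 4 dx = 16.
  Sum: 4096/5 − 512 + 256 − 64 + 16 = 2576/5.
  ∫_0^4 u'(x)^2 dx = ∫_0^4 (16*x^2 - 16*x + 4) dx. Term by term:
    ∫_0^4 16*x^2 dx = 1024/3;  ∫_0^4 -16*x dx = -128;  ∫_0^4 4 dx = 16.
  Sum: 1024/3 − 128 + 16 = 688/3.
Adding: ||u||_{H^1}^2 = 2576/5 + 688/3 = 11168/15.


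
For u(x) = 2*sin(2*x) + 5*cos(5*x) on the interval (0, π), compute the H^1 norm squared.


||u||_{H^1(0,π)}^2 = -2080/21 + 335*π

u'(x) = -25*sin(5*x) + 4*cos(2*x).
Expand u² and (u')² and integrate term by term on (0, π), using: for integers n ≥ 1, ∫_0^π sin²(nx) dx = ∫_0^π cos²(nx) dx = π/2; for n ≠ n', ∫_0^π sin(nx)sin(n'x) dx = ∫_0^π cos(nx)cos(n'x) dx = 0; and by product-to-sum, ∫_0^π sin(nx)cos(n'x) dx = ½∫_0^π [sin((n+n')x) + sin((n−n')x)] dx, which is 0 when n+n' is even and 2n/(n²−n'²) when n+n' is odd (it need not vanish on (0, π)).
  u² squared terms: (2)²·∫sin(2x)² dx = 4·π/2 = 2*π;  (5)²·∫cos(5x)² dx = 25·π/2 = 25*π/2.
  u² cross terms: 2·(2)·(5)·∫sin(2x)·cos(5x) dx = 20·(-4/21) = -80/21.
  So ∫_0^π u² dx = 2*π + 25*π/2 − 80/21 = -80/21 + 29*π/2.
  (u')² squared terms: (-25)²·∫sin(5x)² dx = 625·π/2 = 625*π/2;  (4)²·∫cos(2x)² dx = 16·π/2 = 8*π.
  (u')² cross terms: 2·(-25)·(4)·∫sin(5x)·cos(2x) dx = -200·(10/21) = -2000/21.
  So ∫_0^π (u')² dx = 625*π/2 + 8*π − 2000/21 = -2000/21 + 641*π/2.
||u||_{H^1}^2 = (-80/21 + 29*π/2) + (-2000/21 + 641*π/2) = -2080/21 + 335*π.


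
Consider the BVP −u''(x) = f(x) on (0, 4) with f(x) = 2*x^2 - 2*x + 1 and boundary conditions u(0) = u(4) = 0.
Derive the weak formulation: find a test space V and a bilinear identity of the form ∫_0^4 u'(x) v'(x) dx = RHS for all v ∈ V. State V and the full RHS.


V = H^1_0(0, 4) (so v(0) = v(4) = 0); weak form: ∫_0^4 u'v' dx = ∫_0^4 (2*x^2 - 2*x + 1) v dx for all v ∈ V.

Multiply both sides by a test function v and integrate from 0 to 4:
  ∫_0^4 −u''(x) v(x) dx = ∫_0^4 f(x) v(x) dx.
Integrate the LHS by parts once:
  ∫_0^4 −u'' v dx = −[u'(x) v(x)]_0^4 + ∫_0^4 u'(x) v'(x) dx.
Thus ∫_0^4 u'(x) v'(x) dx = ∫_0^4 f(x) v(x) dx + [u'(x) v(x)]_0^4.
Choose V so that boundary terms are either known or forced to vanish.
u is Dirichlet: u(0) = u(4) = 0. Let V = H^1_0(0, 4); then v(0) = v(4) = 0, and [u' v]_0^4 = 0.
Weak formulation: find u (satisfying any essential BC) such that ∫_0^4 u'(x) v'(x) dx = ∫_0^4 f v dx for all v ∈ V.
Substituting f(x) = 2*x^2 - 2*x + 1, the right-hand side is ∫_0^4 (2*x^2 - 2*x + 1) v dx.


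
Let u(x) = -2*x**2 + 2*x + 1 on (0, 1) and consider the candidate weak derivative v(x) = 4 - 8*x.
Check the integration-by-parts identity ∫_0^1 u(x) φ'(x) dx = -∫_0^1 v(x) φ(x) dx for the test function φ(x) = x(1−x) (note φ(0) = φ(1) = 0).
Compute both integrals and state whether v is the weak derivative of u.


LHS = 0, RHS = 0. No, v is not the weak derivative of u.

u(x) = -2*x**2 + 2*x + 1, classical derivative u'(x) = 2 - 4*x.
φ(x) = x(1−x), so φ'(x) = 1 - 2*x.
Note φ(0) = φ(1) = 0, so the boundary term u·φ vanishes.
LHS = ∫_0^1 u(x) φ'(x) dx = ∫_0^1 (4*x^3 - 6*x^2 + 1) dx. Term by term:
  ∫_0^1 4*x^3 dx = 1;  ∫_0^1 -6*x^2 dx = -2;  ∫_0^1 1 dx = 1.
Sum: 1 − 2 + 1 = 0.
So LHS = 0.
∫_0^1 v(x) φ(x) dx = ∫_0^1 (8*x^3 - 12*x^2 + 4*x) dx. Term by term:
  ∫_0^1 8*x^3 dx = 2;  ∫_0^1 -12*x^2 dx = -4;  ∫_0^1 4*x dx = 2.
Sum: 2 − 4 + 2 = 0.
So RHS = -∫_0^1 v(x) φ(x) dx = 0.
LHS = RHS, so the identity holds for this particular φ. But this is necessary, not sufficient: a weak derivative must satisfy the identity for EVERY test function in C_c^∞(0, 1).
Here u is smooth, so its weak derivative equals its classical derivative u'(x) = 2 - 4*x. Since v(x) = 4 - 8*x ≠ u'(x), v is NOT the weak derivative of u — the agreement for this single φ is a coincidence (the difference v − u' happens to be L²-orthogonal to this φ).


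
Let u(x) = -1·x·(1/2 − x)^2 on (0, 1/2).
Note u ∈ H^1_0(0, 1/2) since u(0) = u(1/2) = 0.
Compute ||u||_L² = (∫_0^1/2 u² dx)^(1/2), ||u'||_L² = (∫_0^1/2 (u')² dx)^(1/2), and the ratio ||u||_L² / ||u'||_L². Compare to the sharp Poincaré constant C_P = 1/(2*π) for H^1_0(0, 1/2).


||u||_L² / ||u'||_L² = sqrt(14)/28 < C_P = 1/(2*π).

u(x) = -1·x·(1/2 − x)^2, so u'(x) = (1 - 6*x)*(2*x - 1)/4.
u(x) = -1·x·(1/2 − x)^2 vanishes at x = 0 and x = 1/2, so u ∈ H^1_0(0, 1/2). Differentiate via the product rule and integrate the resulting polynomials term by term.
  ∫_0^1/2 u² dx = ∫_0^1/2 (x^6 - 2*x^5 + 3*x^4/2 - x^3/2 + x^2/16) dx. Term by term:
    ∫_0^1/2 x^6 dx = 1/896;  ∫_0^1/2 -2*x^5 dx = -1/192;  ∫_0^1/2 3*x^4/2 dx = 3/320;
    ∫_0^1/2 -x^3/2 dx = -1/128;  ∫_0^1/2 x^2/16 dx = 1/384.
  Sum: 1/896 − 1/192 + 3/320 − 1/128 + 1/384 = 1/13440.
  ∫_0^1/2 (u')² dx = ∫_0^1/2 (9*x^4 - 12*x^3 + 11*x^2/2 - x + 1/16) dx. Term by term:
    ∫_0^1/2 9*x^4 dx = 9/160;  ∫_0^1/2 -12*x^3 dx = -3/16;  ∫_0^1/2 11*x^2/2 dx = 11/48;
    ∫_0^1/2 -x dx = -1/8;  ∫_0^1/2 1/16 dx = 1/32.
  Sum: 9/160 − 3/16 + 11/48 − 1/8 + 1/32 = 1/240.
∫_0^1/2 u² dx = 1/13440, so ||u||_L² = sqrt(210)/1680.
∫_0^1/2 (u')² dx = 1/240, so ||u'||_L² = sqrt(15)/60.
Ratio ||u||_L² / ||u'||_L² = sqrt(14)/28.
Sharp Poincaré constant on H^1_0(0, 1/2) is C_P = L/π = 1/(2*π), achieved by sin(2*π·x).
A polynomial bump cannot attain the sharp Poincaré constant (only the first sine eigenfunction does), so the ratio is strictly less than C_P, consistent with ||u||_L² ≤ C_P ||u'||_L².


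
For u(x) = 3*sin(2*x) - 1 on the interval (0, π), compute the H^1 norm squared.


||u||_{H^1(0,π)}^2 = 47*π/2

u'(x) = 6*cos(2*x).
Expand u² and (u')² and integrate term by term on (0, π), using: for integers n ≥ 1, ∫_0^π sin²(nx) dx = ∫_0^π cos²(nx) dx = π/2; for n ≠ n', ∫_0^π sin(nx)sin(n'x) dx = ∫_0^π cos(nx)cos(n'x) dx = 0; and by product-to-sum, ∫_0^π sin(nx)cos(n'x) dx = ½∫_0^π [sin((n+n')x) + sin((n−n')x)] dx, which is 0 when n+n' is even and 2n/(n²−n'²) when n+n' is odd (it need not vanish on (0, π)). For the constant mode: ∫_0^π 1 dx = π, ∫_0^π cos(nx) dx = 0, ∫_0^π sin(nx) dx = (1−(−1)^n)/n.
  u² squared terms: (-1)²·∫1 dx = 1·π = π;  (3)²·∫sin(2x)² dx = 9·π/2 = 9*π/2.
  u² cross terms: 2·(-1)·(3)·∫1·sin(2x) dx = -6·(0) = 0.
  So ∫_0^π u² dx = π + 9*π/2 + 0 = 11*π/2.
  (u')² squared terms: (6)²·∫cos(2x)² dx = 36·π/2 = 18*π.
  So ∫_0^π (u')² dx = 18*π.
||u||_{H^1}^2 = (11*π/2) + (18*π) = 47*π/2.


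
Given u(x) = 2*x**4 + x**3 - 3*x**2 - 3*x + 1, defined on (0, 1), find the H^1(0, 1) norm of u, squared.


||u||_{H^1}^2 = 1703/126

The H^1 norm (squared) on an interval (0, L) is
  ||u||_{H^1}^2 = ∫_0^L u(x)^2 dx + ∫_0^L u'(x)^2 dx.
Compute u'(x) = 8*x**3 + 3*x**2 - 6*x - 3.
Then u(x)^2 = 4*x**8 + 4*x**7 - 11*x**6 - 18*x**5 + 7*x**4 + 20*x**3 + 3*x**2 - 6*x + 1 and u'(x)^2 = 64*x**6 + 48*x**5 - 87*x**4 - 84*x**3 + 18*x**2 + 36*x + 9.
Integrate each monomial from 0 to 1 using ∫_0^1 c·x^n dx = c·1^(n+1)/(n+1):
  ∫_0^1 u(x)^2 dx = ∫_0^1 (4*x^8 + 4*x^7 - 11*x^6 - 18*x^5 + 7*x^4 + 20*x^3 + 3*x^2 - 6*x + 1) dx. Term by term:
    ∫_0^1 4*x^8 dx = 4/9;  ∫_0^1 4*x^7 dx = 1/2;  ∫_0^1 -11*x^6 dx = -11/7;
    ∫_0^1 -18*x^5 dx = -3;  ∫_0^1 7*x^4 dx = 7/5;  ∫_0^1 20*x^3 dx = 5;
    ∫_0^1 3*x^2 dx = 1;  ∫_0^1 -6*x dx = -3;  ∫_0^1 1 dx = 1.
  Sum: 4/9 + 1/2 − 11/7 − 3 + 7/5 + 5 + 1 − 3 + 1 = 1117/630.
  ∫_0^1 u'(x)^2 dx = ∫_0^1 (64*x^6 + 48*x^5 - 87*x^4 - 84*x^3 + 18*x^2 + 36*x + 9) dx. Term by term:
    ∫_0^1 64*x^6 dx = 64/7;  ∫_0^1 48*x^5 dx = 8;  ∫_0^1 -87*x^4 dx = -87/5;
    ∫_0^1 -84*x^3 dx = -21;  ∫_0^1 18*x^2 dx = 6;  ∫_0^1 36*x dx = 18;
    ∫_0^1 9 dx = 9.
  Sum: 64/7 + 8 − 87/5 − 21 + 6 + 18 + 9 = 411/35.
Adding: ||u||_{H^1}^2 = 1117/630 + 411/35 = 1703/126.


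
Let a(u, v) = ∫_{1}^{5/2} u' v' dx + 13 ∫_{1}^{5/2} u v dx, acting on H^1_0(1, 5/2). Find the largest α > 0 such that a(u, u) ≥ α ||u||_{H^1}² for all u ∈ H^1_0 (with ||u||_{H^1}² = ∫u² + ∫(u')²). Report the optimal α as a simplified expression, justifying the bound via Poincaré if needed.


α = 1

Coercivity of a(·,·) on H^1_0(1, 5/2) means a(u, u) ≥ α ||u||_{H^1}² for every u ∈ H^1_0.
The interval has length L = 3/2, and Poincaré/coercivity depend only on L. Here a(u, u) = ∫(u')² + (13)·∫u².
Here c = 13 ≥ 1, so a(u,u) = ∫(u')² + c∫u² ≥ ∫(u')² + ∫u² = ||u||_{H^1}², i.e. α = 1 works. No larger α is possible: a(u,u) ≥ α||u||_{H^1}² means (1−α)∫(u')² ≥ (α−c)∫u², and for the modes u_n = sin(nπ(x−x₀)/L) (x₀ the left endpoint) one has ∫u_n²/∫(u_n')² = (L/(nπ))² → 0, so a(u_n,u_n)/||u_n||_{H^1}² → 1. Hence the optimal constant is α = 1.
Therefore α = 1.


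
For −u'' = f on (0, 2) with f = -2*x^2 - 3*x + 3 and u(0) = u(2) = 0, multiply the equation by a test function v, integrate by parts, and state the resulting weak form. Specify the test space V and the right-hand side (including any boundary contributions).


V = H^1_0(0, 2) (so v(0) = v(2) = 0); weak form: ∫_0^2 u'v' dx = ∫_0^2 (-2*x^2 - 3*x + 3) v dx for all v ∈ V.

Multiply both sides by a test function v and integrate from 0 to 2:
  ∫_0^2 −u''(x) v(x) dx = ∫_0^2 f(x) v(x) dx.
Integrate the LHS by parts once:
  ∫_0^2 −u'' v dx = −[u'(x) v(x)]_0^2 + ∫_0^2 u'(x) v'(x) dx.
Thus ∫_0^2 u'(x) v'(x) dx = ∫_0^2 f(x) v(x) dx + [u'(x) v(x)]_0^2.
Choose V so that boundary terms are either known or forced to vanish.
u is Dirichlet: u(0) = u(2) = 0. Let V = H^1_0(0, 2); then v(0) = v(2) = 0, and [u' v]_0^2 = 0.
Weak formulation: find u (satisfying any essential BC) such that ∫_0^2 u'(x) v'(x) dx = ∫_0^2 f v dx for all v ∈ V.
Substituting f(x) = -2*x^2 - 3*x + 3, the right-hand side is ∫_0^2 (-2*x^2 - 3*x + 3) v dx.


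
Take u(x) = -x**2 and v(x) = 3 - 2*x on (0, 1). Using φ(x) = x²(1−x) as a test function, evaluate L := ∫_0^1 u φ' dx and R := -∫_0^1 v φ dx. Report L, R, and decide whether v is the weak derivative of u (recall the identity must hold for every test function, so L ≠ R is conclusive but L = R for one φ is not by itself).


LHS = 1/10, RHS = -3/20. No, v is not the weak derivative of u.

u(x) = -x**2, classical derivative u'(x) = -2*x.
φ(x) = x²(1−x), so φ'(x) = x*(2 - 3*x).
Note φ(0) = φ(1) = 0, so the boundary term u·φ vanishes.
LHS = ∫_0^1 u(x) φ'(x) dx = ∫_0^1 (3*x^4 - 2*x^3) dx. Term by term:
  ∫_0^1 3*x^4 dx = 3/5;  ∫_0^1 -2*x^3 dx = -1/2.
Sum: 3/5 − 1/2 = 1/10.
So LHS = 1/10.
∫_0^1 v(x) φ(x) dx = ∫_0^1 (2*x^4 - 5*x^3 + 3*x^2) dx. Term by term:
  ∫_0^1 2*x^4 dx = 2/5;  ∫_0^1 -5*x^3 dx = -5/4;  ∫_0^1 3*x^2 dx = 1.
Sum: 2/5 − 5/4 + 1 = 3/20.
So RHS = -∫_0^1 v(x) φ(x) dx = -3/20.
LHS − RHS = 1/4 ≠ 0, so the identity fails.
(For a valid weak derivative the identity must hold for EVERY test function, in particular this one. The failure shows v is NOT the weak derivative of u.)
Correct weak derivative would be u'(x) = -2*x.


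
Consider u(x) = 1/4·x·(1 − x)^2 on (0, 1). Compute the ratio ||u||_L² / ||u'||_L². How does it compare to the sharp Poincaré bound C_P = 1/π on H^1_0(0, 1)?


||u||_L² / ||u'||_L² = sqrt(14)/14 < C_P = 1/π.

u(x) = 1/4·x·(1 − x)^2, so u'(x) = (x - 1)*(3*x - 1)/4.
u(x) = 1/4·x·(1 − x)^2 vanishes at x = 0 and x = 1, so u ∈ H^1_0(0, 1). Differentiate via the product rule and integrate the resulting polynomials term by term.
  ∫_0^1 u² dx = ∫_0^1 (x^6/16 - x^5/4 + 3*x^4/8 - x^3/4 + x^2/16) dx. Term by term:
    ∫_0^1 x^6/16 dx = 1/112;  ∫_0^1 -x^5/4 dx = -1/24;  ∫_0^1 3*x^4/8 dx = 3/40;
    ∫_0^1 -x^3/4 dx = -1/16;  ∫_0^1 x^2/16 dx = 1/48.
  Sum: 1/112 − 1/24 + 3/40 − 1/16 + 1/48 = 1/1680.
  ∫_0^1 (u')² dx = ∫_0^1 (9*x^4/16 - 3*x^3/2 + 11*x^2/8 - x/2 + 1/16) dx. Term by term:
    ∫_0^1 9*x^4/16 dx = 9/80;  ∫_0^1 -3*x^3/2 dx = -3/8;  ∫_0^1 11*x^2/8 dx = 11/24;
    ∫_0^1 -x/2 dx = -1/4;  ∫_0^1 1/16 dx = 1/16.
  Sum: 9/80 − 3/8 + 11/24 − 1/4 + 1/16 = 1/120.
∫_0^1 u² dx = 1/1680, so ||u||_L² = sqrt(105)/420.
∫_0^1 (u')² dx = 1/120, so ||u'||_L² = sqrt(30)/60.
Ratio ||u||_L² / ||u'||_L² = sqrt(14)/14.
Sharp Poincaré constant on H^1_0(0, 1) is C_P = L/π = 1/π, achieved by sin(π·x).
A polynomial bump cannot attain the sharp Poincaré constant (only the first sine eigenfunction does), so the ratio is strictly less than C_P, consistent with ||u||_L² ≤ C_P ||u'||_L².


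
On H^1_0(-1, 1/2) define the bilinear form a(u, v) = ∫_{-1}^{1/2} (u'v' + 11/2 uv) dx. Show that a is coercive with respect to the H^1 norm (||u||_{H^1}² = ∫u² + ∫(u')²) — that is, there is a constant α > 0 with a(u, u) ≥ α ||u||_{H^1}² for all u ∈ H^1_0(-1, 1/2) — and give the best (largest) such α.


α = 1

Coercivity of a(·,·) on H^1_0(-1, 1/2) means a(u, u) ≥ α ||u||_{H^1}² for every u ∈ H^1_0.
The interval has length L = 3/2, and Poincaré/coercivity depend only on L. Here a(u, u) = ∫(u')² + (11/2)·∫u².
Here c = 11/2 ≥ 1, so a(u,u) = ∫(u')² + c∫u² ≥ ∫(u')² + ∫u² = ||u||_{H^1}², i.e. α = 1 works. No larger α is possible: a(u,u) ≥ α||u||_{H^1}² means (1−α)∫(u')² ≥ (α−c)∫u², and for the modes u_n = sin(nπ(x−x₀)/L) (x₀ the left endpoint) one has ∫u_n²/∫(u_n')² = (L/(nπ))² → 0, so a(u_n,u_n)/||u_n||_{H^1}² → 1. Hence the optimal constant is α = 1.
Therefore α = 1.


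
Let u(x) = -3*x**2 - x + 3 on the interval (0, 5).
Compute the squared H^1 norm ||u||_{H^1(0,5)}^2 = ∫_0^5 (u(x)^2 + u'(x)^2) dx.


||u||_{H^1}^2 = 44875/6

The H^1 norm (squared) on an interval (0, L) is
  ||u||_{H^1}^2 = ∫_0^L u(x)^2 dx + ∫_0^L u'(x)^2 dx.
Compute u'(x) = -6*x - 1.
Then u(x)^2 = 9*x**4 + 6*x**3 - 17*x**2 - 6*x + 9 and u'(x)^2 = 36*x**2 + 12*x + 1.
Integrate each monomial from 0 to 5 using ∫_0^5 c·x^n dx = c·5^(n+1)/(n+1):
  ∫_0^5 u(x)^2 dx = ∫_0^5 (9*x^4 + 6*x^3 - 17*x^2 - 6*x + 9) dx. Term by term:
    ∫_0^5 9*x^4 dx = 5625;  ∫_0^5 6*x^3 dx = 1875/2;  ∫_0^5 -17*x^2 dx = -2125/3;
    ∫_0^5 -6*x dx = -75;  ∫_0^5 9 dx = 45.
  Sum: 5625 + 1875/2 − 2125/3 − 75 + 45 = 34945/6.
  ∫_0^5 u'(x)^2 dx = ∫_0^5 (36*x^2 + 12*x + 1) dx. Term by term:
    ∫_0^5 36*x^2 dx = 1500;  ∫_0^5 12*x dx = 150;  ∫_0^5 1 dx = 5.
  Sum: 1500 + 150 + 5 = 1655.
Adding: ||u||_{H^1}^2 = 34945/6 + 1655 = 44875/6.


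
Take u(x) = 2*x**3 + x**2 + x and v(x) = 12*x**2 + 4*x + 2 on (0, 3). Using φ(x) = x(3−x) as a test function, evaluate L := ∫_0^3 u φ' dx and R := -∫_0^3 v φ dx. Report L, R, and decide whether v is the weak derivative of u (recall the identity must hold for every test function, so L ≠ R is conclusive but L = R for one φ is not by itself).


LHS = -909/10, RHS = -909/5. No, v is not the weak derivative of u.

u(x) = 2*x**3 + x**2 + x, classical derivative u'(x) = 6*x**2 + 2*x + 1.
φ(x) = x(3−x), so φ'(x) = 3 - 2*x.
Note φ(0) = φ(3) = 0, so the boundary term u·φ vanishes.
LHS = ∫_0^3 u(x) φ'(x) dx = ∫_0^3 (-4*x^4 + 4*x^3 + x^2 + 3*x) dx. Term by term:
  ∫_0^3 -4*x^4 dx = -972/5;  ∫_0^3 4*x^3 dx = 81;  ∫_0^3 x^2 dx = 9;
  ∫_0^3 3*x dx = 27/2.
Sum: -972/5 + 81 + 9 + 27/2 = -909/10.
So LHS = -909/10.
∫_0^3 v(x) φ(x) dx = ∫_0^3 (-12*x^4 + 32*x^3 + 10*x^2 + 6*x) dx. Term by term:
  ∫_0^3 -12*x^4 dx = -2916/5;  ∫_0^3 32*x^3 dx = 648;  ∫_0^3 10*x^2 dx = 90;
  ∫_0^3 6*x dx = 27.
Sum: -2916/5 + 648 + 90 + 27 = 909/5.
So RHS = -∫_0^3 v(x) φ(x) dx = -909/5.
LHS − RHS = 909/10 ≠ 0, so the identity fails.
(For a valid weak derivative the identity must hold for EVERY test function, in particular this one. The failure shows v is NOT the weak derivative of u.)
Correct weak derivative would be u'(x) = 6*x**2 + 2*x + 1.


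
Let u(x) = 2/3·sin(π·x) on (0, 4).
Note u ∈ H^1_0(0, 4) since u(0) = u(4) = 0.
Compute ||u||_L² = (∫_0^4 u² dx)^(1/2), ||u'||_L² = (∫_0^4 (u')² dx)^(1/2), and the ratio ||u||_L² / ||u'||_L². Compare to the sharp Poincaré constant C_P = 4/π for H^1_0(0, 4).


||u||_L² / ||u'||_L² = 1/π < C_P = 4/π.

u(x) = 2/3·sin(π·x), so u'(x) = 2*π*cos(π*x)/3.
Writing u(x) = A·sin(kπx/L) with A = 2/3 and k = 4, use ∫_0^L sin²(kπx/L) dx = L/2 and ∫_0^L cos²(kπx/L) dx = L/2.
u² = 4/9·sin²(π·x) and (u')² = 4*π^2/9·cos²(π·x), and each of sin², cos² integrates to L/2 = 2 over (0, 4).
∫_0^4 u² dx = 8/9, so ||u||_L² = 2*sqrt(2)/3.
∫_0^4 (u')² dx = 8*π^2/9, so ||u'||_L² = 2*sqrt(2)*π/3.
Ratio ||u||_L² / ||u'||_L² = 1/π.
Sharp Poincaré constant on H^1_0(0, 4) is C_P = L/π = 4/π, achieved by sin(π/4·x).
This is the k = 4 harmonic; the ratio L/(kπ) is strictly less than C_P = L/π, consistent with the sharp inequality ||u||_L² ≤ C_P ||u'||_L².


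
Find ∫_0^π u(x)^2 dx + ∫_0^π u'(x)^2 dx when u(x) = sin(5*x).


||u||_{H^1(0,π)}^2 = 13*π

u'(x) = 5*cos(5*x).
Expand u² and (u')² and integrate term by term on (0, π), using: for integers n ≥ 1, ∫_0^π sin²(nx) dx = ∫_0^π cos²(nx) dx = π/2; for n ≠ n', ∫_0^π sin(nx)sin(n'x) dx = ∫_0^π cos(nx)cos(n'x) dx = 0; and by product-to-sum, ∫_0^π sin(nx)cos(n'x) dx = ½∫_0^π [sin((n+n')x) + sin((n−n')x)] dx, which is 0 when n+n' is even and 2n/(n²−n'²) when n+n' is odd (it need not vanish on (0, π)).
  u² squared terms: (1)²·∫sin(5x)² dx = 1·π/2 = π/2.
  So ∫_0^π u² dx = π/2.
  (u')² squared terms: (5)²·∫cos(5x)² dx = 25·π/2 = 25*π/2.
  So ∫_0^π (u')² dx = 25*π/2.
||u||_{H^1}^2 = (π/2) + (25*π/2) = 13*π.


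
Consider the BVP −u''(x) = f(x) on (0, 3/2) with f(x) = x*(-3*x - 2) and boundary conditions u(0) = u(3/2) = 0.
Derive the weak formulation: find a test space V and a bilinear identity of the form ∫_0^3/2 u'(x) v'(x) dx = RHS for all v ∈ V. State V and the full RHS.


V = H^1_0(0, 3/2) (so v(0) = v(3/2) = 0); weak form: ∫_0^3/2 u'v' dx = ∫_0^3/2 (x*(-3*x - 2)) v dx for all v ∈ V.

Multiply both sides by a test function v and integrate from 0 to 3/2:
  ∫_0^3/2 −u''(x) v(x) dx = ∫_0^3/2 f(x) v(x) dx.
Integrate the LHS by parts once:
  ∫_0^3/2 −u'' v dx = −[u'(x) v(x)]_0^3/2 + ∫_0^3/2 u'(x) v'(x) dx.
Thus ∫_0^3/2 u'(x) v'(x) dx = ∫_0^3/2 f(x) v(x) dx + [u'(x) v(x)]_0^3/2.
Choose V so that boundary terms are either known or forced to vanish.
u is Dirichlet: u(0) = u(3/2) = 0. Let V = H^1_0(0, 3/2); then v(0) = v(3/2) = 0, and [u' v]_0^3/2 = 0.
Weak formulation: find u (satisfying any essential BC) such that ∫_0^3/2 u'(x) v'(x) dx = ∫_0^3/2 f v dx for all v ∈ V.
Substituting f(x) = x*(-3*x - 2), the right-hand side is ∫_0^3/2 (x*(-3*x - 2)) v dx.


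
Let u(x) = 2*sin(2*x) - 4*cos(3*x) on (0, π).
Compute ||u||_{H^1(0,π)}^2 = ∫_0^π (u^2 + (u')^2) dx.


||u||_{H^1(0,π)}^2 = 128 + 90*π

u'(x) = 12*sin(3*x) + 4*cos(2*x).
Expand u² and (u')² and integrate term by term on (0, π), using: for integers n ≥ 1, ∫_0^π sin²(nx) dx = ∫_0^π cos²(nx) dx = π/2; for n ≠ n', ∫_0^π sin(nx)sin(n'x) dx = ∫_0^π cos(nx)cos(n'x) dx = 0; and by product-to-sum, ∫_0^π sin(nx)cos(n'x) dx = ½∫_0^π [sin((n+n')x) + sin((n−n')x)] dx, which is 0 when n+n' is even and 2n/(n²−n'²) when n+n' is odd (it need not vanish on (0, π)).
  u² squared terms: (-4)²·∫cos(3x)² dx = 16·π/2 = 8*π;  (2)²·∫sin(2x)² dx = 4·π/2 = 2*π.
  u² cross terms: 2·(-4)·(2)·∫cos(3x)·sin(2x) dx = -16·(-4/5) = 64/5.
  So ∫_0^π u² dx = 8*π + 2*π + 64/5 = 64/5 + 10*π.
  (u')² squared terms: (4)²·∫cos(2x)² dx = 16·π/2 = 8*π;  (12)²·∫sin(3x)² dx = 144·π/2 = 72*π.
  (u')² cross terms: 2·(4)·(12)·∫cos(2x)·sin(3x) dx = 96·(6/5) = 576/5.
  So ∫_0^π (u')² dx = 8*π + 72*π + 576/5 = 576/5 + 80*π.
||u||_{H^1}^2 = (64/5 + 10*π) + (576/5 + 80*π) = 128 + 90*π.


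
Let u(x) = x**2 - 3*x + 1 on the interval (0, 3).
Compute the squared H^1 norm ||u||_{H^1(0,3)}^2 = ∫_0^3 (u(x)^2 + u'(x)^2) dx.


||u||_{H^1}^2 = 111/10

The H^1 norm (squared) on an interval (0, L) is
  ||u||_{H^1}^2 = ∫_0^L u(x)^2 dx + ∫_0^L u'(x)^2 dx.
Compute u'(x) = 2*x - 3.
Then u(x)^2 = x**4 - 6*x**3 + 11*x**2 - 6*x + 1 and u'(x)^2 = 4*x**2 - 12*x + 9.
Integrate each monomial from 0 to 3 using ∫_0^3 c·x^n dx = c·3^(n+1)/(n+1):
  ∫_0^3 u(x)^2 dx = ∫_0^3 (x^4 - 6*x^3 + 11*x^2 - 6*x + 1) dx. Term by term:
    ∫_0^3 x^4 dx = 243/5;  ∫_0^3 -6*x^3 dx = -243/2;  ∫_0^3 11*x^2 dx = 99;
    ∫_0^3 -6*x dx = -27;  ∫_0^3 1 dx = 3.
  Sum: 243/5 − 243/2 + 99 − 27 + 3 = 21/10.
  ∫_0^3 u'(x)^2 dx = ∫_0^3 (4*x^2 - 12*x + 9) dx. Term by term:
    ∫_0^3 4*x^2 dx = 36;  ∫_0^3 -12*x dx = -54;  ∫_0^3 9 dx = 27.
  Sum: 36 − 54 + 27 = 9.
Adding: ||u||_{H^1}^2 = 21/10 + 9 = 111/10.


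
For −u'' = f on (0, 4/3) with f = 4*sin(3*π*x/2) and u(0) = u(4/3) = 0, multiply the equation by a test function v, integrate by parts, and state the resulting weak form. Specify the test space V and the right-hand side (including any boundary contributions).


V = H^1_0(0, 4/3) (so v(0) = v(4/3) = 0); weak form: ∫_0^4/3 u'v' dx = ∫_0^4/3 (4*sin(3*π*x/2)) v dx for all v ∈ V.

Multiply both sides by a test function v and integrate from 0 to 4/3:
  ∫_0^4/3 −u''(x) v(x) dx = ∫_0^4/3 f(x) v(x) dx.
Integrate the LHS by parts once:
  ∫_0^4/3 −u'' v dx = −[u'(x) v(x)]_0^4/3 + ∫_0^4/3 u'(x) v'(x) dx.
Thus ∫_0^4/3 u'(x) v'(x) dx = ∫_0^4/3 f(x) v(x) dx + [u'(x) v(x)]_0^4/3.
Choose V so that boundary terms are either known or forced to vanish.
u is Dirichlet: u(0) = u(4/3) = 0. Let V = H^1_0(0, 4/3); then v(0) = v(4/3) = 0, and [u' v]_0^4/3 = 0.
Weak formulation: find u (satisfying any essential BC) such that ∫_0^4/3 u'(x) v'(x) dx = ∫_0^4/3 f v dx for all v ∈ V.
Substituting f(x) = 4*sin(3*π*x/2), the right-hand side is ∫_0^4/3 (4*sin(3*π*x/2)) v dx.


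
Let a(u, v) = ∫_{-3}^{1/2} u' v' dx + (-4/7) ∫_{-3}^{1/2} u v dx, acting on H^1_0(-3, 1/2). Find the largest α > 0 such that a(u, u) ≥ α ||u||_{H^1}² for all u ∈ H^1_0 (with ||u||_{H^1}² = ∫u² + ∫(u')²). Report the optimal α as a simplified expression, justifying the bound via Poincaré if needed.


α = 4*(-7 + π^2)/(4*π^2 + 49)

Coercivity of a(·,·) on H^1_0(-3, 1/2) means a(u, u) ≥ α ||u||_{H^1}² for every u ∈ H^1_0.
The interval has length L = 7/2, and Poincaré/coercivity depend only on L. Here a(u, u) = ∫(u')² + (-4/7)·∫u².
Here c = -4/7 < 0 with |c| < (π/L)² = 4*π^2/49, so coercivity still holds. The condition a(u,u) ≥ α||u||_{H^1}² reads (1−α)∫(u')² ≥ (α−c)∫u². Any admissible α is ≤ 1 (rapidly oscillating u have ∫u²/∫(u')² → 0), and α = 1 would force 0 ≥ (1−c)∫u², impossible since c < 1; so 1−α > 0. By the sharp Poincaré inequality on H^1_0 of an interval of length L, ∫(u')² ≥ (π/L)²∫u² with equality for the first sine mode sin(π(x−x₀)/L) (x₀ the left endpoint), so the inequality holds for all u iff (1−α)(π/L)² ≥ α − c, i.e. α ≤ ((π/L)² + c)/((π/L)² + 1) = (1 + c(L/π)²)/(1 + (L/π)²). (Direct route, valid since c ≤ 0: Poincaré gives c∫u² ≥ c(L/π)²∫(u')², so a(u,u) ≥ (1 + c(L/π)²)∫(u')², while ||u||_{H^1}² ≤ (1 + (L/π)²)∫(u')²; dividing yields the same α.) With (π/L)² = 4*π^2/49 and c = -4/7, the largest admissible constant is α = ((π/L)² + c)/((π/L)² + 1).
Simplifying, α = 4*(-7 + π^2)/(4*π^2 + 49).


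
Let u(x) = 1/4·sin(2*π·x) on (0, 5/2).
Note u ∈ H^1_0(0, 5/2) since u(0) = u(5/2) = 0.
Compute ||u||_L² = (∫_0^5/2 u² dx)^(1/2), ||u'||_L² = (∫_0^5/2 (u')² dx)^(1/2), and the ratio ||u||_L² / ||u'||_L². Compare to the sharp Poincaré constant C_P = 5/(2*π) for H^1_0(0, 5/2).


||u||_L² / ||u'||_L² = 1/(2*π) < C_P = 5/(2*π).

u(x) = 1/4·sin(2*π·x), so u'(x) = π*cos(2*π*x)/2.
Writing u(x) = A·sin(kπx/L) with A = 1/4 and k = 5, use ∫_0^L sin²(kπx/L) dx = L/2 and ∫_0^L cos²(kπx/L) dx = L/2.
u² = 1/16·sin²(2*π·x) and (u')² = π^2/4·cos²(2*π·x), and each of sin², cos² integrates to L/2 = 5/4 over (0, 5/2).
∫_0^5/2 u² dx = 5/64, so ||u||_L² = sqrt(5)/8.
∫_0^5/2 (u')² dx = 5*π^2/16, so ||u'||_L² = sqrt(5)*π/4.
Ratio ||u||_L² / ||u'||_L² = 1/(2*π).
Sharp Poincaré constant on H^1_0(0, 5/2) is C_P = L/π = 5/(2*π), achieved by sin(2*π/5·x).
This is the k = 5 harmonic; the ratio L/(kπ) is strictly less than C_P = L/π, consistent with the sharp inequality ||u||_L² ≤ C_P ||u'||_L².


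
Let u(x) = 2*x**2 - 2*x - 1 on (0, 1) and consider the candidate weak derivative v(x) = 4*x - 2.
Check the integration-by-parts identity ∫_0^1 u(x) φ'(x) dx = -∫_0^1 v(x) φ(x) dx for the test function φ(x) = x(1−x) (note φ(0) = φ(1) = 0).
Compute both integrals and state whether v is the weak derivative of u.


LHS = 0, RHS = 0. Yes, v = u' weakly.

u(x) = 2*x**2 - 2*x - 1, classical derivative u'(x) = 4*x - 2.
φ(x) = x(1−x), so φ'(x) = 1 - 2*x.
Note φ(0) = φ(1) = 0, so the boundary term u·φ vanishes.
LHS = ∫_0^1 u(x) φ'(x) dx = ∫_0^1 (-4*x^3 + 6*x^2 - 1) dx. Term by term:
  ∫_0^1 -4*x^3 dx = -1;  ∫_0^1 6*x^2 dx = 2;  ∫_0^1 -1 dx = -1.
Sum: -1 + 2 − 1 = 0.
So LHS = 0.
∫_0^1 v(x) φ(x) dx = ∫_0^1 (-4*x^3 + 6*x^2 - 2*x) dx. Term by term:
  ∫_0^1 -4*x^3 dx = -1;  ∫_0^1 6*x^2 dx = 2;  ∫_0^1 -2*x dx = -1.
Sum: -1 + 2 − 1 = 0.
So RHS = -∫_0^1 v(x) φ(x) dx = 0.
LHS = RHS, so the identity holds for this test φ.
Moreover u is smooth here and v(x) = u'(x) = 4*x - 2 pointwise, so the identity holds for every test function. Hence v is the weak derivative of u.


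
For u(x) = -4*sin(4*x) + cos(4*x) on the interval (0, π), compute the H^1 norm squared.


||u||_{H^1(0,π)}^2 = 289*π/2

u'(x) = -4*sin(4*x) - 16*cos(4*x).
Expand u² and (u')² and integrate term by term on (0, π), using: for integers n ≥ 1, ∫_0^π sin²(nx) dx = ∫_0^π cos²(nx) dx = π/2; for n ≠ n', ∫_0^π sin(nx)sin(n'x) dx = ∫_0^π cos(nx)cos(n'x) dx = 0; and by product-to-sum, ∫_0^π sin(nx)cos(n'x) dx = ½∫_0^π [sin((n+n')x) + sin((n−n')x)] dx, which is 0 when n+n' is even and 2n/(n²−n'²) when n+n' is odd (it need not vanish on (0, π)).
  u² squared terms: (-4)²·∫sin(4x)² dx = 16·π/2 = 8*π;  (1)²·∫cos(4x)² dx = 1·π/2 = π/2.
  u² cross terms: 2·(-4)·(1)·∫sin(4x)·cos(4x) dx = -8·(0) = 0.
  So ∫_0^π u² dx = 8*π + π/2 + 0 = 17*π/2.
  (u')² squared terms: (-16)²·∫cos(4x)² dx = 256·π/2 = 128*π;  (-4)²·∫sin(4x)² dx = 16·π/2 = 8*π.
  (u')² cross terms: 2·(-16)·(-4)·∫cos(4x)·sin(4x) dx = 128·(0) = 0.
  So ∫_0^π (u')² dx = 128*π + 8*π + 0 = 136*π.
||u||_{H^1}^2 = (17*π/2) + (136*π) = 289*π/2.


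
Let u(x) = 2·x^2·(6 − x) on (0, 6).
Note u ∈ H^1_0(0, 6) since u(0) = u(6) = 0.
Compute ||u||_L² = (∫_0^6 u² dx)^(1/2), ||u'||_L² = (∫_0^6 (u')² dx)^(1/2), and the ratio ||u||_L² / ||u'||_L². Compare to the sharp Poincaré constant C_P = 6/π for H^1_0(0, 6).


||u||_L² / ||u'||_L² = 3*sqrt(14)/7 < C_P = 6/π.

u(x) = 2·x^2·(6 − x), so u'(x) = 6*x*(4 - x).
u(x) = 2·x^2·(6 − x) vanishes at x = 0 and x = 6, so u ∈ H^1_0(0, 6). Differentiate via the product rule and integrate the resulting polynomials term by term.
  ∫_0^6 u² dx = ∫_0^6 (4*x^6 - 48*x^5 + 144*x^4) dx. Term by term:
    ∫_0^6 4*x^6 dx = 1119744/7;  ∫_0^6 -48*x^5 dx = -373248;  ∫_0^6 144*x^4 dx = 1119744/5.
  Sum: 1119744/7 − 373248 + 1119744/5 = 373248/35.
  ∫_0^6 (u')² dx = ∫_0^6 (36*x^4 - 288*x^3 + 576*x^2) dx. Term by term:
    ∫_0^6 36*x^4 dx = 279936/5;  ∫_0^6 -288*x^3 dx = -93312;  ∫_0^6 576*x^2 dx = 41472.
  Sum: 279936/5 − 93312 + 41472 = 20736/5.
∫_0^6 u² dx = 373248/35, so ||u||_L² = 432*sqrt(70)/35.
∫_0^6 (u')² dx = 20736/5, so ||u'||_L² = 144*sqrt(5)/5.
Ratio ||u||_L² / ||u'||_L² = 3*sqrt(14)/7.
Sharp Poincaré constant on H^1_0(0, 6) is C_P = L/π = 6/π, achieved by sin(π/6·x).
A polynomial bump cannot attain the sharp Poincaré constant (only the first sine eigenfunction does), so the ratio is strictly less than C_P, consistent with ||u||_L² ≤ C_P ||u'||_L².


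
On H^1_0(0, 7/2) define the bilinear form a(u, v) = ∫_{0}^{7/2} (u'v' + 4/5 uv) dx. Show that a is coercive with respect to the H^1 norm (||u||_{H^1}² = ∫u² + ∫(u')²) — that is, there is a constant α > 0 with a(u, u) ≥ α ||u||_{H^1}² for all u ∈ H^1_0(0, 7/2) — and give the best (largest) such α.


α = 4*(49 + 5*π^2)/(5*(4*π^2 + 49))

Coercivity of a(·,·) on H^1_0(0, 7/2) means a(u, u) ≥ α ||u||_{H^1}² for every u ∈ H^1_0.
The interval has length L = 7/2, and Poincaré/coercivity depend only on L. Here a(u, u) = ∫(u')² + (4/5)·∫u².
Here 0 < c = 4/5 < 1. The condition a(u,u) ≥ α||u||_{H^1}² reads (1−α)∫(u')² ≥ (α−c)∫u². Any admissible α is ≤ 1 (rapidly oscillating u have ∫u²/∫(u')² → 0), and α = 1 would force 0 ≥ (1−c)∫u², impossible since c < 1; so 1−α > 0. By the sharp Poincaré inequality on H^1_0 of an interval of length L, ∫(u')² ≥ (π/L)²∫u² with equality for the first sine mode sin(π(x−x₀)/L) (x₀ the left endpoint), so the inequality holds for all u iff (1−α)(π/L)² ≥ α − c, i.e. α ≤ ((π/L)² + c)/((π/L)² + 1) = (1 + c(L/π)²)/(1 + (L/π)²). With (π/L)² = 4*π^2/49 and c = 4/5, the largest admissible constant is α = ((π/L)² + c)/((π/L)² + 1).
Simplifying, α = 4*(49 + 5*π^2)/(5*(4*π^2 + 49)).


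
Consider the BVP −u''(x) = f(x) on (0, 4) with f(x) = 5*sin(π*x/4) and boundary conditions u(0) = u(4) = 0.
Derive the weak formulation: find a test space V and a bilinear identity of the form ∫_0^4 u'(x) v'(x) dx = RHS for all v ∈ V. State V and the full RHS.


V = H^1_0(0, 4) (so v(0) = v(4) = 0); weak form: ∫_0^4 u'v' dx = ∫_0^4 (5*sin(π*x/4)) v dx for all v ∈ V.

Multiply both sides by a test function v and integrate from 0 to 4:
  ∫_0^4 −u''(x) v(x) dx = ∫_0^4 f(x) v(x) dx.
Integrate the LHS by parts once:
  ∫_0^4 −u'' v dx = −[u'(x) v(x)]_0^4 + ∫_0^4 u'(x) v'(x) dx.
Thus ∫_0^4 u'(x) v'(x) dx = ∫_0^4 f(x) v(x) dx + [u'(x) v(x)]_0^4.
Choose V so that boundary terms are either known or forced to vanish.
u is Dirichlet: u(0) = u(4) = 0. Let V = H^1_0(0, 4); then v(0) = v(4) = 0, and [u' v]_0^4 = 0.
Weak formulation: find u (satisfying any essential BC) such that ∫_0^4 u'(x) v'(x) dx = ∫_0^4 f v dx for all v ∈ V.
Substituting f(x) = 5*sin(π*x/4), the right-hand side is ∫_0^4 (5*sin(π*x/4)) v dx.


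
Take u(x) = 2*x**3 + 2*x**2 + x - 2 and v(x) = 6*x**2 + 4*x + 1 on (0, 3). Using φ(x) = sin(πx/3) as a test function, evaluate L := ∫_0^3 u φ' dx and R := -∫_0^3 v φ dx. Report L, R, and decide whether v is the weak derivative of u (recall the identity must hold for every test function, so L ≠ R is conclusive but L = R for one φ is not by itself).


LHS = -204/π + 648/π^3, RHS = -204/π + 648/π^3. Yes, v = u' weakly.

u(x) = 2*x**3 + 2*x**2 + x - 2, classical derivative u'(x) = 6*x**2 + 4*x + 1.
φ(x) = sin(πx/3), so φ'(x) = π*cos(π*x/3)/3.
Note φ(0) = φ(3) = 0, so the boundary term u·φ vanishes.
LHS = ∫_0^3 u(x) φ'(x) dx = ∫_0^3 (2*π*x^3*cos(π*x/3)/3 + 2*π*x^2*cos(π*x/3)/3 + π*x*cos(π*x/3)/3 - 2*π*cos(π*x/3)/3) dx. Term by term:
  ∫_0^3 -2*π*cos(π*x/3)/3 dx = 0;  ∫_0^3 π*x*cos(π*x/3)/3 dx = -6/π;  ∫_0^3 2*π*x^2*cos(π*x/3)/3 dx = -36/π;
  ∫_0^3 2*π*x^3*cos(π*x/3)/3 dx = -162/π + 648/π^3.
Sum: 0 − 6/π − 36/π + -162/π + 648/π^3 = -204/π + 648/π^3.
So LHS = -204/π + 648/π^3.
∫_0^3 v(x) φ(x) dx = ∫_0^3 (6*x^2*sin(π*x/3) + 4*x*sin(π*x/3) + sin(π*x/3)) dx. Term by term:
  ∫_0^3 4*x*sin(π*x/3) dx = 36/π;  ∫_0^3 6*x^2*sin(π*x/3) dx = -648/π^3 + 162/π;  ∫_0^3 sin(π*x/3) dx = 6/π.
Sum: 36/π + -648/π^3 + 162/π + 6/π = -648/π^3 + 204/π.
So RHS = -∫_0^3 v(x) φ(x) dx = -204/π + 648/π^3.
LHS = RHS, so the identity holds for this test φ.
Moreover u is smooth here and v(x) = u'(x) = 6*x**2 + 4*x + 1 pointwise, so the identity holds for every test function. Hence v is the weak derivative of u.
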